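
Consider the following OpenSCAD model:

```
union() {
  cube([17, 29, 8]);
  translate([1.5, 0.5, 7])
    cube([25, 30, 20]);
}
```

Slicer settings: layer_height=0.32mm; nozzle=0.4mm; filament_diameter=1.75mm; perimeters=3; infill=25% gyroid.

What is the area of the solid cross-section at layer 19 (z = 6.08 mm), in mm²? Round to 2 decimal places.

At z = 6.08 mm: the cube (footprint 17×29) is included at this height (area 493.00 mm²); the cube at (1.5, 0.5) is not intersected at this z (z outside [7, 27]); Taking the union: only the 17×29 cube is present, so the union is just that shape — area = 493.00 mm². Overall, the cross-section is a single solid region. Net area = 493.00 mm².

493.00 mm²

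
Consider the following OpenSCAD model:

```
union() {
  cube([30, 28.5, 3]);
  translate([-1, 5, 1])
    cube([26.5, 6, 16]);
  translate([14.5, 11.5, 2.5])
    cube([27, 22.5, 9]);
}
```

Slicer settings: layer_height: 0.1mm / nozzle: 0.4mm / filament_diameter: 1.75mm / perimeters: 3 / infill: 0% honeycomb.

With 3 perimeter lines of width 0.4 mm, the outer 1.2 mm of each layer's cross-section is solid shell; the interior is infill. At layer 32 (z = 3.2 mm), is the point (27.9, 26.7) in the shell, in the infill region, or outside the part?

infill

At z = 3.2 mm: the cube does not reach this height (z outside [0, 3]); the cube at (-1, 5) (footprint 26.5×6) is included at this height; the 27×22.5 cube at (14.5, 11.5) contributes its full rectangle; Merging all regions: the 2 present regions are separate (no shared area or edge), so areas and boundary lengths simply add and each stays a separate island — 2 connected regions. Overall, the cross-section has 2 separate islands. The nearest boundary edge runs (14.50, 34.00)→(41.50, 34.00); distance from the point to it = 7.30 mm. (Shell/infill is judged within the island containing the point — the largest one.) The point is inside the cross-section and 7.30 mm from the nearest boundary — more than the 1.2 mm shell width (3 × 0.4), so it's in the infill interior.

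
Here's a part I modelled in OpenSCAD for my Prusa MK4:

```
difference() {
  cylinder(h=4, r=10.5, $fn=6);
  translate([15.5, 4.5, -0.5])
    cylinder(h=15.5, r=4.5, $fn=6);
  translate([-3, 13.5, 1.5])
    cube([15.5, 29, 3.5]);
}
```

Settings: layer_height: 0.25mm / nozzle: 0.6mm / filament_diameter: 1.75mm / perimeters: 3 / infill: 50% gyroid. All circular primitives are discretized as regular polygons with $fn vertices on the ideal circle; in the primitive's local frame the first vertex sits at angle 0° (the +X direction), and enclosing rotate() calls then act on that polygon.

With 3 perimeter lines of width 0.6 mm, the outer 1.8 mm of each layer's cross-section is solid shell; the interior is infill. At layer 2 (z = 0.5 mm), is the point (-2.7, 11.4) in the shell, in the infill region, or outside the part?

outside

At z = 0.5 mm: the cylinder: section is a regular 6-gon, circumradius r=10.5; the r=4.5 cylinder at (15.5, 4.5) gives a regular 6-gon of circumradius 4.5 (constant along its height); the cube at (-3, 13.5) is not intersected at this z (z outside [1.5, 5]); Subtracting the remaining from the first: starting from the r=10.5 cylinder, the r=4.5 cylinder at (15.5, 4.5) misses the remaining region (no effect) — 1 connected region. Overall, the cross-section is a single solid region. The nearest boundary edge runs (-5.25, 9.09)→(5.25, 9.09); distance from the point to it = 2.31 mm. The point is not inside any of the regions above, so it lies outside the cross-section (2.31 mm from the nearest boundary).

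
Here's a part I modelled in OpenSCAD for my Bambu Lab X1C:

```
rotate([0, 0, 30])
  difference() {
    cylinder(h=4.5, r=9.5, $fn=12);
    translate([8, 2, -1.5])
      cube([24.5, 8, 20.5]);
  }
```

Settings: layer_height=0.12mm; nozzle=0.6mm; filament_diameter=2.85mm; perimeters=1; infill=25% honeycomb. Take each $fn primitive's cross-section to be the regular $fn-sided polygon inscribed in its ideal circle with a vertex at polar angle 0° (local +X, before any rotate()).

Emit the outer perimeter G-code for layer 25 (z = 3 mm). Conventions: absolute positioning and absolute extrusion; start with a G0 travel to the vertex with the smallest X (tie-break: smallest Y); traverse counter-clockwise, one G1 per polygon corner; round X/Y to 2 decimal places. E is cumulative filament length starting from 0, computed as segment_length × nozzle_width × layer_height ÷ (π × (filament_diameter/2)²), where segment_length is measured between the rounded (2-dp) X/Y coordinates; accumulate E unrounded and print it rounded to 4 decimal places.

At z = 3 mm: the cylinder: section is a regular 12-gon, circumradius r=9.5; the 24.5×8 cube at (8, 2) contributes its full rectangle; Subtracting the remaining from the first: starting from the r=9.5 cylinder, the 24.5×8 cube at (8, 2) partially overlaps it — only the 1.66 mm² overlap (of its 196.00 mm²) is removed, clipping the outline — 1 connected region; (whole slice rotated 30° about Z — lengths, areas and connectivity unchanged). The outline is a single polygon with 14 vertices. Extrusion per mm of travel: 0.6 × 0.12 / (π × 1.425²) = 0.011286. Accumulating E over each segment gives final E = 0.6748.

G0 X-9.50 Y0.00 Z3.00
G1 X-8.23 Y-4.75 E0.0555
G1 X-4.75 Y-8.23 E0.1110
G1 X0.00 Y-9.50 E0.1665
G1 X4.75 Y-8.23 E0.2220
G1 X8.23 Y-4.75 E0.2776
G1 X9.50 Y0.00 E0.3331
G1 X8.23 Y4.75 E0.3886
G1 X6.76 Y6.21 E0.4119
G1 X5.93 Y5.73 E0.4228
G1 X4.44 Y8.31 E0.4564
G1 X0.00 Y9.50 E0.5083
G1 X-4.75 Y8.23 E0.5638
G1 X-8.23 Y4.75 E0.6193
G1 X-9.50 Y0.00 E0.6748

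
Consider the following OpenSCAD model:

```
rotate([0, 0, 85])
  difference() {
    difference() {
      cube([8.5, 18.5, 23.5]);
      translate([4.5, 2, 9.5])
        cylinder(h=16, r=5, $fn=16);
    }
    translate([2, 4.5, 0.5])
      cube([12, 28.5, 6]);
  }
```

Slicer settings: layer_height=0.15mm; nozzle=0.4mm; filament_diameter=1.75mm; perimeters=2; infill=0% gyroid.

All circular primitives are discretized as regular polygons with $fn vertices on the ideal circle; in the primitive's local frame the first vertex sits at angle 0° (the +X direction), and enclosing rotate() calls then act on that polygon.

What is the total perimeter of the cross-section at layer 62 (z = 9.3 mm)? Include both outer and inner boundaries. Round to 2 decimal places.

At z = 9.3 mm: the cube is present — its section is the full 8.5×18.5 rectangle (perimeter 54.00 mm); the cylinder at (4.5, 2) is absent (z outside [9.5, 25.5]); Subtracting the remaining from the first: none of the subtracted shapes is present at this height, so the 8.5×18.5 cube is unchanged — boundary = 54.00 mm; the cube at (2, 4.5) does not reach this height (z outside [0.5, 6.5]); Taking the first minus the rest: none of the subtracted shapes is present at this height, so the result so far is unchanged — boundary = 54.00 mm; (whole slice rotated 85° about Z — lengths, areas and connectivity unchanged). Overall, the cross-section is a single solid region. Total boundary length (outer) = 54.00 mm.

54.00 mm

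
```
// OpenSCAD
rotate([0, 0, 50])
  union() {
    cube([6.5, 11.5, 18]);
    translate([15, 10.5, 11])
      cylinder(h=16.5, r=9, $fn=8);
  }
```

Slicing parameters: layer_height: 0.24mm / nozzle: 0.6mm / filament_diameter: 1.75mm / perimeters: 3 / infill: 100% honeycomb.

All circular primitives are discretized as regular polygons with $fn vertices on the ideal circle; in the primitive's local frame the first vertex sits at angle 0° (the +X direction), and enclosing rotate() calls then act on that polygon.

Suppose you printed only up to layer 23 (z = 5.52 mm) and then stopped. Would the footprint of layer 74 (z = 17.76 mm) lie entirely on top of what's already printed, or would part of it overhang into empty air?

part overhangs

Compare the two slices. At z = 5.52: the cube is present — its section is the full 6.5×11.5 rectangle (area 74.75 mm²); the cylinder at (15, 10.5) is not intersected at this z (z outside [11, 27.5]); Merging all regions: only the 6.5×11.5 cube is present, so the union is just that shape — area = 74.75 mm²; (whole slice rotated 50° about Z — lengths, areas and connectivity unchanged). At z = 17.76: the cube is present — its section is the full 6.5×11.5 rectangle (area 74.75 mm²); the cylinder at (15, 10.5): section is a regular 8-gon, circumradius r=9 (area = (8/2)·9.000²·sin(360°/8) = 229.10 mm²); Merging all regions: the regions partially overlap — summed areas 303.85 mm² minus the doubly-counted overlap 0.59 mm² gives 303.26 mm² — area = 303.26 mm²; (whole slice rotated 50° about Z — lengths, areas and connectivity unchanged). Checking containment: at z = 17.76 the cross-section extends beyond the z = 5.52 cross-section by about 228.51 mm².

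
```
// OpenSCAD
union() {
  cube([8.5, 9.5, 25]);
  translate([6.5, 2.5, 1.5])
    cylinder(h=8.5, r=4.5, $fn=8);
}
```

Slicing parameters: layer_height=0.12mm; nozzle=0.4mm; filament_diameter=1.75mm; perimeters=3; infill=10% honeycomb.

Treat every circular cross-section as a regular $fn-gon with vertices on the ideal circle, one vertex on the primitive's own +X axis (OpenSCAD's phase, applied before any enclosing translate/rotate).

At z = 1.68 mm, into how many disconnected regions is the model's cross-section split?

1

At z = 1.68 mm: the cube is present — its section is the full 8.5×9.5 rectangle; the cylinder at (6.5, 2.5): section is a regular 8-gon, circumradius r=4.5; Taking the union: the regions partially overlap (shared area 37.45 mm²), so overlapping operands fuse into one piece — 1 connected region. The result has 1 disconnected region.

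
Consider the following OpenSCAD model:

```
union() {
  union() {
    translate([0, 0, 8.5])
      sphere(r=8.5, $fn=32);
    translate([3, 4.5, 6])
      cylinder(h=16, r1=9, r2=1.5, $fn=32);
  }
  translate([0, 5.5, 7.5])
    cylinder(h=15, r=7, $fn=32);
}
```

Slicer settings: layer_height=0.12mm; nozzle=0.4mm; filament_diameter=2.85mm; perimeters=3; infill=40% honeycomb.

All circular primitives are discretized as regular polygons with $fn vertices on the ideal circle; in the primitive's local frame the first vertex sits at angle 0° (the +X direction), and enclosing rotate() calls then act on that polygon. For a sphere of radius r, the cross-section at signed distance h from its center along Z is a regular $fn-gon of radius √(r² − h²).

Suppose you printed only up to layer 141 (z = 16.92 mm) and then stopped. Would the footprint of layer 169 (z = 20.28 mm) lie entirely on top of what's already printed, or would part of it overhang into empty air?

entirely on top

Compare the two slices. At z = 16.92: the r=8.5 sphere slices to a regular 32-gon of circumradius 1.163 (√(r²−h²) with h=8.42 from center) (area = (32/2)·1.163²·sin(360°/32) = 4.23 mm²); the cone at (3, 4.5): at t=0.683 of its height the radius interpolates to r₁+(r₂−r₁)t = 3.881, giving a regular 32-gon of that circumradius (area = (32/2)·3.881²·sin(360°/32) = 47.02 mm²); Merging all regions: the 2 present regions are separate (no shared area or edge), so areas and boundary lengths simply add and each stays a separate island — area = 51.25 mm²; the r=7 cylinder at (0, 5.5) contributes a regular 32-gon of circumradius 7 (area = (32/2)·7.000²·sin(360°/32) = 152.95 mm²); Combining (union): the regions partially overlap — summed areas 204.20 mm² minus the doubly-counted overlap 51.18 mm² gives 153.02 mm² — area = 153.02 mm². At z = 20.28: the sphere does not reach this height (|z−center|=11.780 > r=8.5); the cone at (3, 4.5) (r1=9→r2=1.5) has section circumradius 2.306 here — a regular 32-gon (area = (32/2)·2.306²·sin(360°/32) = 16.60 mm²); Taking the union: only the cone at (3, 4.5) is present, so the union is just that shape — area = 16.60 mm²; the r=7 cylinder at (0, 5.5) gives a regular 32-gon of circumradius 7 (constant along its height) (area = (32/2)·7.000²·sin(360°/32) = 152.95 mm²); Merging all regions: the result so far lies entirely inside the r=7 cylinder at (0, 5.5), so the union is just the r=7 cylinder at (0, 5.5) — area = 152.95 mm². Checking containment: the cross-section at z = 20.28 is a subset of the cross-section at z = 16.92.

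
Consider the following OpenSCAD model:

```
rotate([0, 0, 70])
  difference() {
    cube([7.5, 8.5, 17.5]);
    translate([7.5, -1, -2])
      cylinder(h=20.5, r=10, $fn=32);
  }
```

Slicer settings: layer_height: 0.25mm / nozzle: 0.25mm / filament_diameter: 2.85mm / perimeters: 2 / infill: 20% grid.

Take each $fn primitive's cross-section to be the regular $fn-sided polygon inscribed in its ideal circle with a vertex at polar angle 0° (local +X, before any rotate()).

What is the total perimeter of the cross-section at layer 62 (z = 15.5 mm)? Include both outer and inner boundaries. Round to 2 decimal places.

At z = 15.5 mm: the 7.5×8.5 cube contributes its full rectangle (perimeter 32.00 mm); the cylinder at (7.5, -1): section is a regular 32-gon, circumradius r=10 (perimeter = 2·32·10.000·sin(180°/32) = 62.73 mm); Subtracting the remaining from the first: starting from the 7.5×8.5 cube, the r=10 cylinder at (7.5, -1) partially overlaps it — only the 58.49 mm² overlap (of its 312.14 mm²) is removed, clipping the outline — boundary = 12.98 mm; (rotated 70° about Z; rotation is an isometry so areas/perimeters/island counts are preserved). Overall, the cross-section is a single solid region. Total boundary length (outer) = 12.98 mm.

12.98 mm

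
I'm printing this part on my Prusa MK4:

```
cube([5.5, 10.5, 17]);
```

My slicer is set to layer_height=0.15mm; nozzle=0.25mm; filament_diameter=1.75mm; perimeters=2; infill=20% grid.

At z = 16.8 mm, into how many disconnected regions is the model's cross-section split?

1

At z = 16.8 mm: the 5.5×10.5 cube contributes its full rectangle. The result has 1 disconnected region.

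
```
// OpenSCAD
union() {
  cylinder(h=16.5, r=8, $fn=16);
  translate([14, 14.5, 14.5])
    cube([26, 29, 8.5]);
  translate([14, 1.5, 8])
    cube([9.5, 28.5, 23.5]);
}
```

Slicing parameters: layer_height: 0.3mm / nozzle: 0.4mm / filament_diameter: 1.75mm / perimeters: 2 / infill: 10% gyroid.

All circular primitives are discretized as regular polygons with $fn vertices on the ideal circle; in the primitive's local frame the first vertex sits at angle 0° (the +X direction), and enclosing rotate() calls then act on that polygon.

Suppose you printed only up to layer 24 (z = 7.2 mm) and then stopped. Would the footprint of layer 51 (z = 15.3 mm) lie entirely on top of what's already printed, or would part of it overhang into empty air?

part overhangs

Compare the two slices. At z = 7.2: the cylinder: section is a regular 16-gon, circumradius r=8 (area = (16/2)·8.000²·sin(360°/16) = 195.93 mm²); the cube at (14, 14.5) does not reach this height (z outside [14.5, 23]); the cube at (14, 1.5) is absent (z outside [8, 31.5]); Taking the union: only the r=8 cylinder is present, so the union is just that shape — area = 195.93 mm². At z = 15.3: the r=8 cylinder contributes a regular 16-gon of circumradius 8 (area = (16/2)·8.000²·sin(360°/16) = 195.93 mm²); the 26×29 cube at (14, 14.5) contributes its full rectangle (area 754.00 mm²); the cube at (14, 1.5) (footprint 9.5×28.5) is included at this height (area 270.75 mm²); Taking the union: the regions partially overlap — summed areas 1220.68 mm² minus the doubly-counted overlap 147.25 mm² gives 1073.43 mm² — area = 1073.43 mm². Checking containment: at z = 15.3 the cross-section extends beyond the z = 7.2 cross-section by about 877.50 mm².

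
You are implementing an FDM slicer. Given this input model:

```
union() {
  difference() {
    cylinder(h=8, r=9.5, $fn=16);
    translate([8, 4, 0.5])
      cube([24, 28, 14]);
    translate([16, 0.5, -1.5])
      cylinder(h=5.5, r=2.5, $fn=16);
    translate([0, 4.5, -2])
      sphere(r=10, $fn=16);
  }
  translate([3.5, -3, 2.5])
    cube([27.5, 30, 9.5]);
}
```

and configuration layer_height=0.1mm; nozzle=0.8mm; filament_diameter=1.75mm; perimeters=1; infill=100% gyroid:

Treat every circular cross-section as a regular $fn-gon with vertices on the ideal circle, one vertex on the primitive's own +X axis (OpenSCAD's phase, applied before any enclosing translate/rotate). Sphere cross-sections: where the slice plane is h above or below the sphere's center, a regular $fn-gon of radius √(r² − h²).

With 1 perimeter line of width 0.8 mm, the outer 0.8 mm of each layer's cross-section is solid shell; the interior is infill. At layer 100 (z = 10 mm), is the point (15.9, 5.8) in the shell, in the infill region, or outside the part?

At z = 10 mm: the cylinder is absent (z outside [0, 8]); the 24×28 cube at (8, 4) contributes its full rectangle; the cylinder at (16, 0.5) is not intersected at this z (z outside [-1.5, 4]); the sphere at (0, 4.5) does not reach this height (|z−center|=12.000 > r=10); Subtracting the remaining from the first: the first operand is absent here, so nothing remains; the cube at (3.5, -3) is present — its section is the full 27.5×30 rectangle; Merging all regions: only the 27.5×30 cube at (3.5, -3) is present, so the union is just that shape — 1 connected region. Overall, the cross-section is a single solid region. The nearest boundary edge runs (3.50, -3.00)→(31.00, -3.00); distance from the point to it = 8.80 mm. The point is inside the cross-section and 8.80 mm from the nearest boundary — more than the 0.8 mm shell width (1 × 0.8), so it's in the infill interior.

infill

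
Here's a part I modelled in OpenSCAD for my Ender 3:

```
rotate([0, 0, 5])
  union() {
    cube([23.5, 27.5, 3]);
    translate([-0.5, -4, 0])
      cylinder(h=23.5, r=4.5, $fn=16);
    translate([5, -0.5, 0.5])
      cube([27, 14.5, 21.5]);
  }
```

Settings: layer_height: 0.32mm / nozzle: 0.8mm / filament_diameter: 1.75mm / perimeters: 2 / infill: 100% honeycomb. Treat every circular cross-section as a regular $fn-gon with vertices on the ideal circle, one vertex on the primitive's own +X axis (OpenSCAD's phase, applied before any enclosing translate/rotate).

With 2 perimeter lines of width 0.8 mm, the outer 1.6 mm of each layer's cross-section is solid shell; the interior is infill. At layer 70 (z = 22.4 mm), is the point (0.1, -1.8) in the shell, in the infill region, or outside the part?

infill

At z = 22.4 mm: the cube does not reach this height (z outside [0, 3]); the r=4.5 cylinder at (-0.5, -4) contributes a regular 16-gon of circumradius 4.5; the cube at (5, -0.5) is not intersected at this z (z outside [0.5, 22]); Taking the union: only the r=4.5 cylinder at (-0.5, -4) is present, so the union is just that shape — 1 connected region; (rotated 5° about Z; rotation is an isometry so areas/perimeters/island counts are preserved). Overall, the cross-section is a single solid region. Undo the 5° rotation: the query point maps to (-0.057, -1.802) in the un-rotated model frame. The nearest boundary edge runs (1.22, 0.16)→(-0.50, 0.50); distance from the point to it = 2.17 mm. The point is inside the cross-section and 2.17 mm from the nearest boundary — more than the 1.6 mm shell width (2 × 0.8), so it's in the infill interior.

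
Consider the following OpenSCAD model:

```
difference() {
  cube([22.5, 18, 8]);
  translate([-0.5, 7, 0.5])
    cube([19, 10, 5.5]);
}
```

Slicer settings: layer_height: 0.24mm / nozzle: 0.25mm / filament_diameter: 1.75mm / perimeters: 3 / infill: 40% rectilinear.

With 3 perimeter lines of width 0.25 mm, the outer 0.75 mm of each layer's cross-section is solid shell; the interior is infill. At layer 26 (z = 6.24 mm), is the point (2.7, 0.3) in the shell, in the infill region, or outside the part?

shell

At z = 6.24 mm: the cube (footprint 22.5×18) is included at this height; the cube at (-0.5, 7) is not intersected at this z (z outside [0.5, 6]); After the difference (first − rest): none of the subtracted shapes is present at this height, so the 22.5×18 cube is unchanged — 1 connected region. Overall, the cross-section is a single solid region. The nearest boundary edge runs (0.00, 0.00)→(22.50, 0.00); distance from the point to it = 0.30 mm. The point is inside the cross-section, 0.30 mm from the nearest boundary — within the 0.75 mm shell band (3 × 0.25).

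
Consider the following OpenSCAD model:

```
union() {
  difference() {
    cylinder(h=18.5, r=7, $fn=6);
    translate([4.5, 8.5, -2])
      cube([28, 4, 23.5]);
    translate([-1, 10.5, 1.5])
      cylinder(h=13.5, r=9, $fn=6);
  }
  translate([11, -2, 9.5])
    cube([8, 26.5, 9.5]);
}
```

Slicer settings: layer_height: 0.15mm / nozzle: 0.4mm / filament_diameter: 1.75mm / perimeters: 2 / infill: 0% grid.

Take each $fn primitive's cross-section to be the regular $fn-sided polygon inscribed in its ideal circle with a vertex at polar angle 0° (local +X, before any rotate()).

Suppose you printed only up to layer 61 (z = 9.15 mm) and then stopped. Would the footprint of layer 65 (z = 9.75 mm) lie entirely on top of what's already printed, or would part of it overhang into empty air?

part overhangs

Compare the two slices. At z = 9.15: the r=7 cylinder contributes a regular 6-gon of circumradius 7 (area = (6/2)·7.000²·sin(360°/6) = 127.31 mm²); the cube at (4.5, 8.5) (footprint 28×4) is included at this height (area 112.00 mm²); the r=9 cylinder at (-1, 10.5) gives a regular 6-gon of circumradius 9 (constant along its height) (area = (6/2)·9.000²·sin(360°/6) = 210.44 mm²); Taking the first minus the rest: starting from the r=7 cylinder (127.31 mm²), the 28×4 cube at (4.5, 8.5) misses the remaining region (no effect); the r=9 cylinder at (-1, 10.5) partially overlaps it — only the 28.37 mm² overlap (of its 210.44 mm²) is removed, clipping the outline — area = 98.93 mm²; the cube at (11, -2) is not intersected at this z (z outside [9.5, 19]); Combining (union): only that combined region is present, so the union is just that shape — area = 98.93 mm². At z = 9.75: the cylinder: section is a regular 6-gon, circumradius r=7 (area = (6/2)·7.000²·sin(360°/6) = 127.31 mm²); the cube at (4.5, 8.5) (footprint 28×4) is included at this height (area 112.00 mm²); the r=9 cylinder at (-1, 10.5) gives a regular 6-gon of circumradius 9 (constant along its height) (area = (6/2)·9.000²·sin(360°/6) = 210.44 mm²); Taking the first minus the rest: starting from the r=7 cylinder (127.31 mm²), the 28×4 cube at (4.5, 8.5) misses the remaining region (no effect); the r=9 cylinder at (-1, 10.5) partially overlaps it — only the 28.37 mm² overlap (of its 210.44 mm²) is removed, clipping the outline — area = 98.93 mm²; the cube at (11, -2) (footprint 8×26.5) is included at this height (area 212.00 mm²); Combining (union): the 2 present regions are separate (no shared area or edge), so areas and boundary lengths simply add and each stays a separate island — area = 310.93 mm². Checking containment: at z = 9.75 the cross-section extends beyond the z = 9.15 cross-section by about 212.00 mm².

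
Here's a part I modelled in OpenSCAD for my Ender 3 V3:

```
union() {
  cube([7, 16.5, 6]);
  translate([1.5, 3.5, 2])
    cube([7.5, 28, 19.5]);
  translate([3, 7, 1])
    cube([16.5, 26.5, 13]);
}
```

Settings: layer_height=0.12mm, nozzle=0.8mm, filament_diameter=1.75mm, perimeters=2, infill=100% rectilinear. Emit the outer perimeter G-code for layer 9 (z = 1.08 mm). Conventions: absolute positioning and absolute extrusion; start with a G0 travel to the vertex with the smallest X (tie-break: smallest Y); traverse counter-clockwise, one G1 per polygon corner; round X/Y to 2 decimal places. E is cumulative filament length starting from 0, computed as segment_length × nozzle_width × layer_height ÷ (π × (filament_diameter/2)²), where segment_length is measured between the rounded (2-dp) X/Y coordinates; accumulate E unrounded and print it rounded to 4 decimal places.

G0 X0.00 Y0.00 Z1.08
G1 X7.00 Y0.00 E0.2794
G1 X7.00 Y7.00 E0.5588
G1 X19.50 Y7.00 E1.0577
G1 X19.50 Y33.50 E2.1153
G1 X3.00 Y33.50 E2.7739
G1 X3.00 Y16.50 E3.4524
G1 X0.00 Y16.50 E3.5721
G1 X0.00 Y0.00 E4.2307

At z = 1.08 mm: the cube (footprint 7×16.5) is included at this height; the cube at (1.5, 3.5) does not reach this height (z outside [2, 21.5]); the cube at (3, 7) is present — its section is the full 16.5×26.5 rectangle; Taking the union: the regions partially overlap (shared area 38.00 mm²), so overlapping operands fuse into one piece — 1 connected region. The outline is a single polygon with 8 vertices. Extrusion per mm of travel: 0.8 × 0.12 / (π × 0.875²) = 0.039912. Accumulating E over each segment gives final E = 4.2307.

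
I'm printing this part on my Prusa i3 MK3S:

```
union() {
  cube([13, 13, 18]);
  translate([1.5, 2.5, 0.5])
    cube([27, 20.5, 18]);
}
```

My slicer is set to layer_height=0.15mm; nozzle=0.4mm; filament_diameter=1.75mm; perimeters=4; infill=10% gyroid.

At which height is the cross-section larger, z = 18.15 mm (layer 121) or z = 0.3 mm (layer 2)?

Layer 121 (z = 18.15): the cube is absent (z outside [0, 18]); the cube at (1.5, 2.5) is present — its section is the full 27×20.5 rectangle (area 553.50 mm²); Merging all regions: only the 27×20.5 cube at (1.5, 2.5) is present, so the union is just that shape — area = 553.50 mm². So its area = 553.50 mm². Layer 2 (z = 0.3): the 13×13 cube contributes its full rectangle (area 169.00 mm²); the cube at (1.5, 2.5) is absent (z outside [0.5, 18.5]); Taking the union: only the 13×13 cube is present, so the union is just that shape — area = 169.00 mm². So its area = 169.00 mm². Layer 121 is larger (553.50 vs 169.00 mm²).

layer 121 (z = 18.15 mm)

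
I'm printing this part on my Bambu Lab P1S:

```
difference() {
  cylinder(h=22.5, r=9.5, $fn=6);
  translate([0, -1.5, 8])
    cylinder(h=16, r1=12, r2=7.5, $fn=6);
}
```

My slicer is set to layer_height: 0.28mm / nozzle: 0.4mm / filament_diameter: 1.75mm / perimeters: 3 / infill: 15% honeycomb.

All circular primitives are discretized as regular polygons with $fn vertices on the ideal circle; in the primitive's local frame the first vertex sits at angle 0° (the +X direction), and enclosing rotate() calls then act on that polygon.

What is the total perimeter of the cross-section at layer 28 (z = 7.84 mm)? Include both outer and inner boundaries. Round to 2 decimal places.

57.00 mm

At z = 7.84 mm: the r=9.5 cylinder contributes a regular 6-gon of circumradius 9.5 (perimeter = 2·6·9.500·sin(180°/6) = 57.00 mm); the cone at (0, -1.5) does not reach this height (z outside [8, 24]); After the difference (first − rest): none of the subtracted shapes is present at this height, so the r=9.5 cylinder is unchanged — boundary = 57.00 mm. Overall, the cross-section is a single solid region. Total boundary length (outer) = 57.00 mm.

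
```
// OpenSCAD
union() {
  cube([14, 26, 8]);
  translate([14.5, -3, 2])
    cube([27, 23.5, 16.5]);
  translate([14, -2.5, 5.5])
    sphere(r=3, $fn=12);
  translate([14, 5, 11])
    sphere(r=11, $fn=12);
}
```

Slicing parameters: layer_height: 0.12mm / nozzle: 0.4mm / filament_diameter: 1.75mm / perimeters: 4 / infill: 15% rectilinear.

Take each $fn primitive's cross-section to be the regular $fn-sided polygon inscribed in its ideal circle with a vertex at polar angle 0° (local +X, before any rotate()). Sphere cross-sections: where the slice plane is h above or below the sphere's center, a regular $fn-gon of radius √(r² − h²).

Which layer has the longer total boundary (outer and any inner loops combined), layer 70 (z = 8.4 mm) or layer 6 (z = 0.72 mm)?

layer 70 (z = 8.4 mm)

Layer 70 (z = 8.4): the cube does not reach this height (z outside [0, 8]); the 27×23.5 cube at (14.5, -3) contributes its full rectangle (perimeter 101.00 mm); the r=3 sphere at (14, -2.5) contributes a regular 12-gon of circumradius √(3²−2.9²) = 0.768 (perimeter = 2·12·0.768·sin(180°/12) = 4.77 mm); the r=11 sphere at (14, 5) slices to a regular 12-gon of circumradius 10.688 (√(r²−h²) with h=2.6 from center) (perimeter = 2·12·10.688·sin(180°/12) = 66.39 mm); Combining (union): the regions partially overlap (shared area 152.49 mm²), so the edge portions inside another operand are dropped and the merged outline is re-measured after clipping — boundary = 117.37 mm. So its perimeter = 117.37 mm. Layer 6 (z = 0.72): the 14×26 cube contributes its full rectangle (perimeter 80.00 mm); the cube at (14.5, -3) is not intersected at this z (z outside [2, 18.5]); the sphere at (14, -2.5) is not intersected at this z (|z−center|=4.780 > r=3); the sphere at (14, 5): section is a regular 12-gon, circumradius = √(r²−h²) = √(11²−10.28²) = 3.914 (perimeter = 2·12·3.914·sin(180°/12) = 24.31 mm); Taking the union: the regions partially overlap (shared area 22.98 mm²), so the edge portions inside another operand are dropped and the merged outline is re-measured after clipping — boundary = 84.33 mm. So its perimeter = 84.33 mm. Layer 70 is larger (117.37 vs 84.33 mm).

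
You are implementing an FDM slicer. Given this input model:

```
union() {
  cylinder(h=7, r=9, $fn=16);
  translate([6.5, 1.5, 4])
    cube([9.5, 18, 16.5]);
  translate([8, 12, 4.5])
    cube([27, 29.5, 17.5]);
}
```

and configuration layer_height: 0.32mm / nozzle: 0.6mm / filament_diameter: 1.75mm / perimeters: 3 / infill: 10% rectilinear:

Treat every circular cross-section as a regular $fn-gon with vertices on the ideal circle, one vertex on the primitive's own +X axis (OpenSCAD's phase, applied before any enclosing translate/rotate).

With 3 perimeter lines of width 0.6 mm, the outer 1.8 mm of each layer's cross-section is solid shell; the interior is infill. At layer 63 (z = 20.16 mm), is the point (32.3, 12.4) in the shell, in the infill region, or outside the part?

At z = 20.16 mm: the cylinder does not reach this height (z outside [0, 7]); the 9.5×18 cube at (6.5, 1.5) contributes its full rectangle; the cube at (8, 12) is present — its section is the full 27×29.5 rectangle; Merging all regions: the regions partially overlap (shared area 60.00 mm²), so overlapping operands fuse into one piece — 1 connected region. Overall, the cross-section is a single solid region. The nearest boundary edge runs (35.00, 12.00)→(16.00, 12.00); distance from the point to it = 0.40 mm. The point is inside the cross-section, 0.40 mm from the nearest boundary — within the 1.8 mm shell band (3 × 0.6).

shell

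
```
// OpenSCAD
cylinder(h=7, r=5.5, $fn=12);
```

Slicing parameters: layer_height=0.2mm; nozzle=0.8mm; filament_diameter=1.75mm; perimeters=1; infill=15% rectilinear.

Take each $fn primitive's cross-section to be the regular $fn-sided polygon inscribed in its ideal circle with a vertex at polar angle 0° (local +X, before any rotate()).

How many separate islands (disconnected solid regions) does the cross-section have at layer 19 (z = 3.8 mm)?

1

At z = 3.8 mm: the r=5.5 cylinder contributes a regular 12-gon of circumradius 5.5. Overall, the cross-section is a single solid region. Island count = 1.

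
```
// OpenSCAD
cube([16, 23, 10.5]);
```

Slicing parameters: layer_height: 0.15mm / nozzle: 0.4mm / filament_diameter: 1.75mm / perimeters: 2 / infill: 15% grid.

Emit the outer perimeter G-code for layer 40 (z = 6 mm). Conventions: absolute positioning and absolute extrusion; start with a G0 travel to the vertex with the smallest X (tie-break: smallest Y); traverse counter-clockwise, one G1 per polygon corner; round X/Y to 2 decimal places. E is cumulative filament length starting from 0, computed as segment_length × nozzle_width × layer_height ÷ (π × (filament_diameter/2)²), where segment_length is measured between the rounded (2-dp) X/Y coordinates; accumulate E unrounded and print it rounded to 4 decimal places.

At z = 6 mm: the 16×23 cube contributes its full rectangle. The outline is a single polygon with 4 vertices. Extrusion per mm of travel: 0.4 × 0.15 / (π × 0.875²) = 0.024945. Accumulating E over each segment gives final E = 1.9457.

G0 X0.00 Y0.00 Z6.00
G1 X16.00 Y0.00 E0.3991
G1 X16.00 Y23.00 E0.9729
G1 X0.00 Y23.00 E1.3720
G1 X0.00 Y0.00 E1.9457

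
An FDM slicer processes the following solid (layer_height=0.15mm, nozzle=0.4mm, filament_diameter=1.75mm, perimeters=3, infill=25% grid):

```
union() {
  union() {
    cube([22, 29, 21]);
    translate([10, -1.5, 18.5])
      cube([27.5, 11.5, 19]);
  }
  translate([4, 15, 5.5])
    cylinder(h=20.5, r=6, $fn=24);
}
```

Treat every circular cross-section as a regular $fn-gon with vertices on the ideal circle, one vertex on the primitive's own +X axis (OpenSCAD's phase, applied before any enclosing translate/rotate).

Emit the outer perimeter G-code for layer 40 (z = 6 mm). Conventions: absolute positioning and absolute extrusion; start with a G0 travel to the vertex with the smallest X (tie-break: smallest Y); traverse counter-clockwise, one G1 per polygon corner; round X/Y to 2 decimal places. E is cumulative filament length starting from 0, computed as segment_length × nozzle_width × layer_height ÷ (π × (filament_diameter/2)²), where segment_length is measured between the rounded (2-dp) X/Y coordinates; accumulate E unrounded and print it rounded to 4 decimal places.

G0 X-2.00 Y15.00 Z6.00
G1 X-1.80 Y13.45 E0.0390
G1 X-1.20 Y12.00 E0.0781
G1 X-0.24 Y10.76 E0.1172
G1 X0.00 Y10.57 E0.1249
G1 X0.00 Y0.00 E0.3886
G1 X22.00 Y0.00 E0.9373
G1 X22.00 Y29.00 E1.6608
G1 X0.00 Y29.00 E2.2095
G1 X0.00 Y19.43 E2.4483
G1 X-0.24 Y19.24 E2.4559
G1 X-1.20 Y18.00 E2.4950
G1 X-1.80 Y16.55 E2.5342
G1 X-2.00 Y15.00 E2.5732

At z = 6 mm: the cube is present — its section is the full 22×29 rectangle; the cube at (10, -1.5) is absent (z outside [18.5, 37.5]); Merging all regions: only the 22×29 cube is present, so the union is just that shape — 1 connected region; the cylinder at (4, 15): section is a regular 24-gon, circumradius r=6; Taking the union: the regions partially overlap (shared area 99.75 mm²), so overlapping operands fuse into one piece — 1 connected region. The outline is a single polygon with 13 vertices. Extrusion per mm of travel: 0.4 × 0.15 / (π × 0.875²) = 0.024945. Accumulating E over each segment gives final E = 2.5732.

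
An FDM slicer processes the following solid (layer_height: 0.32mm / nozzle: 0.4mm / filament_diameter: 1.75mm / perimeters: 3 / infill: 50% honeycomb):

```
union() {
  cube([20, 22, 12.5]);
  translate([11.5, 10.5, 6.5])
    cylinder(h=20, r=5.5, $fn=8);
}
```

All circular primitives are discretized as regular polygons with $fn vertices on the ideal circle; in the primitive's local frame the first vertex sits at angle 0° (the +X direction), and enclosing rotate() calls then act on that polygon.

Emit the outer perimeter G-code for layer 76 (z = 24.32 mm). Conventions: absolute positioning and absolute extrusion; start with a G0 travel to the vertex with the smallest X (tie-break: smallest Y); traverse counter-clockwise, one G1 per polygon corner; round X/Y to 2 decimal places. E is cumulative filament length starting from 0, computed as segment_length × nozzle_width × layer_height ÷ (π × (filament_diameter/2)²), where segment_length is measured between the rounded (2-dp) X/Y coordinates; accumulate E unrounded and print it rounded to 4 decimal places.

At z = 24.32 mm: the cube is absent (z outside [0, 12.5]); the r=5.5 cylinder at (11.5, 10.5) contributes a regular 8-gon of circumradius 5.5; Taking the union: only the r=5.5 cylinder at (11.5, 10.5) is present, so the union is just that shape — 1 connected region. The outline is a single polygon with 8 vertices. Extrusion per mm of travel: 0.4 × 0.32 / (π × 0.875²) = 0.053216. Accumulating E over each segment gives final E = 1.7923.

G0 X6.00 Y10.50 Z24.32
G1 X7.61 Y6.61 E0.2240
G1 X11.50 Y5.00 E0.4481
G1 X15.39 Y6.61 E0.6721
G1 X17.00 Y10.50 E0.8962
G1 X15.39 Y14.39 E1.1202
G1 X11.50 Y16.00 E1.3442
G1 X7.61 Y14.39 E1.5683
G1 X6.00 Y10.50 E1.7923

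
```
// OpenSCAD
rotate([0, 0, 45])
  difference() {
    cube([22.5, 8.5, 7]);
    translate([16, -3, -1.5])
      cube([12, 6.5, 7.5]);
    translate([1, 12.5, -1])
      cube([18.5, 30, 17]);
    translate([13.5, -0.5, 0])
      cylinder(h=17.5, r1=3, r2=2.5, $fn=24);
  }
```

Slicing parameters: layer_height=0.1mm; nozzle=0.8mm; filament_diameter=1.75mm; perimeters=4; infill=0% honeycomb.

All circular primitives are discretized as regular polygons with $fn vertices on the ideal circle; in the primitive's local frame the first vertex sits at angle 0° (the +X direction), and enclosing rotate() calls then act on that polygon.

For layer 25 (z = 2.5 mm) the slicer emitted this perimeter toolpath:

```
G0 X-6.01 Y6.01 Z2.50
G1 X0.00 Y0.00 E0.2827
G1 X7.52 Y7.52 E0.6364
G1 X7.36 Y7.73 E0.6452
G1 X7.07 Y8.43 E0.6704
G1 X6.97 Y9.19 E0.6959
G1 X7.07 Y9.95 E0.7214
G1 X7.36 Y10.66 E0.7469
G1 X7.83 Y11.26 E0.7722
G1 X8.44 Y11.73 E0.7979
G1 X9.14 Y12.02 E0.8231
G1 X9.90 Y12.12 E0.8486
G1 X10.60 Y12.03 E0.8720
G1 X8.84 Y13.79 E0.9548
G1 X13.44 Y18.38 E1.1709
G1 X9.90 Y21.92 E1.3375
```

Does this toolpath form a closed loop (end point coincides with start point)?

Start point (G0): (-6.01, 6.01). End point (last G1): the path does not return to the start — open.

no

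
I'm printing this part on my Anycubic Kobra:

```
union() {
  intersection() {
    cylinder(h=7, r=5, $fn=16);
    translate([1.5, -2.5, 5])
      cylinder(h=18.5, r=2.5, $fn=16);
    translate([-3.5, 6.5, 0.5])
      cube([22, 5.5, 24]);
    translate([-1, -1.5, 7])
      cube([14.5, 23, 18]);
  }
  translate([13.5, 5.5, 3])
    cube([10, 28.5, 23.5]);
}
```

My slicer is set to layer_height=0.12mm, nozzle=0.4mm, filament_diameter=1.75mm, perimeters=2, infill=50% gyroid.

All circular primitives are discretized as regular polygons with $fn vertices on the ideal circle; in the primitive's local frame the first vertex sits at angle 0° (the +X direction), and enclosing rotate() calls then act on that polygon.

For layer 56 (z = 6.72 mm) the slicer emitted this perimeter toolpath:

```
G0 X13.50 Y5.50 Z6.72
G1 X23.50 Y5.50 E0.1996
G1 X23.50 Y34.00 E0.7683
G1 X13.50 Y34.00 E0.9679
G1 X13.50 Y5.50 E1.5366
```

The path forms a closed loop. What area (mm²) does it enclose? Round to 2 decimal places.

Apply the shoelace formula to the sequence of (X, Y) vertices; enclosed area = 285.00 mm².

285.00 mm²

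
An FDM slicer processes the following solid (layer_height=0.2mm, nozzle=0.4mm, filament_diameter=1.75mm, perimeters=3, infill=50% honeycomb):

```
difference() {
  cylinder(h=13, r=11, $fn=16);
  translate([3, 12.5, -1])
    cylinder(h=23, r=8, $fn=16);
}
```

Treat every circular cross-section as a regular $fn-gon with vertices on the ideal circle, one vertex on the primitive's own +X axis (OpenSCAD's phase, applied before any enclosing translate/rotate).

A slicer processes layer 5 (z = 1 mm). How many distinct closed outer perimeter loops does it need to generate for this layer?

At z = 1 mm: the cylinder: section is a regular 16-gon, circumradius r=11; the cylinder at (3, 12.5): section is a regular 16-gon, circumradius r=8; Subtracting the remaining from the first: starting from the r=11 cylinder, the r=8 cylinder at (3, 12.5) partially overlaps it — only the 54.70 mm² overlap (of its 195.93 mm²) is removed, clipping the outline — 1 connected region. The result has 1 disconnected region.

1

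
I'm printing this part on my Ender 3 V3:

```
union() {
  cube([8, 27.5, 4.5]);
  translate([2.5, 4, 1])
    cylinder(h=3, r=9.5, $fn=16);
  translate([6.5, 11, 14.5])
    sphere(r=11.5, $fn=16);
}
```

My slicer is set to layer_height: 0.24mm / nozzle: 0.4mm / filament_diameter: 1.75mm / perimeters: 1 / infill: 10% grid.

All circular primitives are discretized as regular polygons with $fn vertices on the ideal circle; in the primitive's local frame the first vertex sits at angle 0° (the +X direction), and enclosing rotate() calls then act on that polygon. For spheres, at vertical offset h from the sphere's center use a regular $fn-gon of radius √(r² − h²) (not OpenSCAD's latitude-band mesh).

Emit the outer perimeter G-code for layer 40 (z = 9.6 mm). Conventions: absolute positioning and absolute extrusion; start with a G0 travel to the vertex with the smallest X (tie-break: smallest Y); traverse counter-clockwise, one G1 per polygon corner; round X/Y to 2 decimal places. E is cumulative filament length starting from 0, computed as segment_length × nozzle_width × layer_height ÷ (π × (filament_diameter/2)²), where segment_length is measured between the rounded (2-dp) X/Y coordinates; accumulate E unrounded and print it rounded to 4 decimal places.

G0 X-3.90 Y11.00 Z9.60
G1 X-3.11 Y7.02 E0.1619
G1 X-0.86 Y3.64 E0.3240
G1 X2.52 Y1.39 E0.4861
G1 X6.50 Y0.60 E0.6480
G1 X10.48 Y1.39 E0.8100
G1 X13.86 Y3.64 E0.9720
G1 X16.11 Y7.02 E1.1341
G1 X16.90 Y11.00 E1.2960
G1 X16.11 Y14.98 E1.4580
G1 X13.86 Y18.36 E1.6200
G1 X10.48 Y20.61 E1.7821
G1 X6.50 Y21.40 E1.9441
G1 X2.52 Y20.61 E2.1060
G1 X-0.86 Y18.36 E2.2681
G1 X-3.11 Y14.98 E2.4301
G1 X-3.90 Y11.00 E2.5921

At z = 9.6 mm: the cube does not reach this height (z outside [0, 4.5]); the cylinder at (2.5, 4) is absent (z outside [1, 4]); the r=11.5 sphere at (6.5, 11) contributes a regular 16-gon of circumradius √(11.5²−4.9²) = 10.404; Taking the union: only the r=11.5 sphere at (6.5, 11) is present, so the union is just that shape — 1 connected region. The outline is a single polygon with 16 vertices. Extrusion per mm of travel: 0.4 × 0.24 / (π × 0.875²) = 0.039912. Accumulating E over each segment gives final E = 2.5921.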